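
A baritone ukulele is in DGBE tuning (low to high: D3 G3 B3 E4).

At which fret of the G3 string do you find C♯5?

18

C♯5 is 18 semitones above the open G3 (G–G#–A–A#–…–B–C–C#), so it sits at fret 18.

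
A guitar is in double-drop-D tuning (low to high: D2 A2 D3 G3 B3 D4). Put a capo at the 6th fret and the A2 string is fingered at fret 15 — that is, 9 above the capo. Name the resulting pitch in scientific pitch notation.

C4

The capo raises the open A2 by 6 semitones to D#3; fretting 9 more gives A2 + 6 + 9 = A2 + 15 semitones = C4.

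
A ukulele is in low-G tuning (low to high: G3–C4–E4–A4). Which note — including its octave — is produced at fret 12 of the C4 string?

The open C4 string plus 12 semitones: C–C#–D–D#–…–A#–B–C.
The walk passes from B into C once, so the octave number goes from 4 to 5.

C5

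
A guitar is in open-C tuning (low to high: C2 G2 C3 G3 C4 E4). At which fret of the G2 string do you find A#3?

A#3 is 15 semitones above the open G2 (G–G#–A–A#–…–G#–A–A#), so it sits at fret 15.

15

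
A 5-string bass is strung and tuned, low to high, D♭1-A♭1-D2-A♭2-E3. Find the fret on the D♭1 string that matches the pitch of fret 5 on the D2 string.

D2 at fret 5 is D2 + 5 semitones = G2.
The open D♭1 string is 13 semitones below the open D2, so the same pitch on the D♭1 string lies at fret 5 + 13 = 18.

18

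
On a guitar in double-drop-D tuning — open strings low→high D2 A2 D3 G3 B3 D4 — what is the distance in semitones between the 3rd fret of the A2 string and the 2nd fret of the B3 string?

13 semitones

A2 at fret 3 → C3 (MIDI 48); B3 at fret 2 → C♯4 (MIDI 61).
48 − 61 = -13, so the two pitches are 13 semitones apart, with C♯4 the higher.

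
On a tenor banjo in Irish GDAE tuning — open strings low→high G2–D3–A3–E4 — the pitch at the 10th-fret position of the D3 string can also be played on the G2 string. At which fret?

D3 at fret 10 is D3 + 10 semitones = C4.
The open G2 string is 7 semitones below the open D3, so the same pitch on the G2 string lies at fret 10 + 7 = 17.

17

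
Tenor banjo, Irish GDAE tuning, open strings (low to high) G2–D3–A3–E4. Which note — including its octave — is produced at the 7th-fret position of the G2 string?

D3

Each fret is one semitone, so G2 + 7 = D3.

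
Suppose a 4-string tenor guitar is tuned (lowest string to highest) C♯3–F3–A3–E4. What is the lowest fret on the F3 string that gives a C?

From F3, count semitones up the chromatic scale until reaching C: F–F#–G–G#–A–A#–B–C — 7 steps.

7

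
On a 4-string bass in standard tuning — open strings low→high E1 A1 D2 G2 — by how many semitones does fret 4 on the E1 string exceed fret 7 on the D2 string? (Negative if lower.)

-13 semitones

E1 at fret 4 → G#1 (MIDI 32); D2 at fret 7 → A2 (MIDI 45).
32 − 45 = -13, so the two pitches are 13 semitones apart.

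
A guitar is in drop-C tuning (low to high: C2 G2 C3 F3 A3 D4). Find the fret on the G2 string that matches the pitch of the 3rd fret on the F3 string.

Fret 3 on F3 is MIDI 53 + 3 = 56 (G#3). On the G2 string (open MIDI 43), that pitch is 56 − 43 = fret 13.

13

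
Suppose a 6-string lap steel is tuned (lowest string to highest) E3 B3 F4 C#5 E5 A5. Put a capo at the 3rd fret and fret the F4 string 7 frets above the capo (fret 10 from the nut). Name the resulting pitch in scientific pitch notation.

D#5

The capo raises the open F4 by 3 semitones to G#4; fretting 7 more gives F4 + 3 + 7 = F4 + 10 semitones = D#5.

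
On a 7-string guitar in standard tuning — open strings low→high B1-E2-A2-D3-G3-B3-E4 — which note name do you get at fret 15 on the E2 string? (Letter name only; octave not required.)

G

E2 is MIDI 40. Adding 15 gives 55; 55 mod 12 = 7, i.e. G.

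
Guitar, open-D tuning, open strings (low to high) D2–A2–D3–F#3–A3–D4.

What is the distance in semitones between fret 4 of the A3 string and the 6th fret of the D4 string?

7 semitones

A3 at fret 4 → C#4 (MIDI 61); D4 at fret 6 → G#4 (MIDI 68).
61 − 68 = -7, so the two pitches are 7 semitones apart, with G#4 the higher.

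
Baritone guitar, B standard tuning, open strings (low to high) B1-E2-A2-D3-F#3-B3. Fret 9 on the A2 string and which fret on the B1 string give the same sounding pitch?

19

A2 at fret 9 is A2 + 9 semitones = F#3.
The open B1 string is 10 semitones below the open A2, so the same pitch on the B1 string lies at fret 9 + 10 = 19.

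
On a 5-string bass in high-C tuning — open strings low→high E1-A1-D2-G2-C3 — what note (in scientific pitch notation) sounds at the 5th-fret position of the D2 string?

G2

Each fret is one semitone, so D2 + 5 = G2.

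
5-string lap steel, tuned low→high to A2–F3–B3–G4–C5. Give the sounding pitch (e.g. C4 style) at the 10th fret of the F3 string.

The open F3 string plus 10 semitones: F–Gb–G–Ab–…–Db–D–Eb.
The walk passes from B into C once, so the octave number goes from 3 to 4.
(Equivalently spelled D♯4.)

E♭4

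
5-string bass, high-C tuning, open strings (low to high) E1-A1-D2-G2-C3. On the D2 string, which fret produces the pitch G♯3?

18

G♯3 is 18 semitones above the open D2 (D–D#–E–F–…–F#–G–G#), so it sits at fret 18.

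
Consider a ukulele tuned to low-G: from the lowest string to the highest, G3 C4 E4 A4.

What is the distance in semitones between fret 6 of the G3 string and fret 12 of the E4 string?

G3 at fret 6 → C#4 (MIDI 61); E4 at fret 12 → E5 (MIDI 76).
61 − 76 = -15, so the two pitches are 15 semitones apart, with E5 the higher.

15 semitones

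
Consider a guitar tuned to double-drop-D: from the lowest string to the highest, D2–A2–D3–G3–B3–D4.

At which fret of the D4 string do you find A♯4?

A♯4 is 8 semitones above the open D4 (D–D#–E–F–F#–G–G#–A–A#), so it sits at fret 8.

8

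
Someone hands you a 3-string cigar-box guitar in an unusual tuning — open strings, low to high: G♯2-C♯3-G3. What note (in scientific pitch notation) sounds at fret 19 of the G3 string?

The open G3 string plus 19 semitones: G–G#–A–A#–…–C–C#–D.
The walk passes from B into C 2 times, so the octave number goes from 3 to 5.

D5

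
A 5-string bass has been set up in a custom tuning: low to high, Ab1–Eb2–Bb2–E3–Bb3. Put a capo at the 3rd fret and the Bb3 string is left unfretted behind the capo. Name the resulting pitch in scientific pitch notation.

The capo raises the open Bb3 by 3 semitones to Db4; fretting 0 more gives Bb3 + 3 + 0 = Bb3 + 3 semitones = Db4.

Db4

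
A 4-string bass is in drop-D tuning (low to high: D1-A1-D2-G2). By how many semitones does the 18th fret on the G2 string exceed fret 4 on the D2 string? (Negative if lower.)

G2 at fret 18 → C#4 (MIDI 61); D2 at fret 4 → F#2 (MIDI 42).
61 − 42 = 19, so the two pitches are 19 semitones apart.

19 semitones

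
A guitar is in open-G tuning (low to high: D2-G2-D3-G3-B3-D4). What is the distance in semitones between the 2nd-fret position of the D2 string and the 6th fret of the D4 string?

28 semitones

D2 at fret 2 → E2 (MIDI 40); D4 at fret 6 → G♯4 (MIDI 68).
40 − 68 = -28, so the two pitches are 28 semitones apart, with G♯4 the higher.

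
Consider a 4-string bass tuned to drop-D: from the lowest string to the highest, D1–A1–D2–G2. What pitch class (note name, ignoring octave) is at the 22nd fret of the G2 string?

F

G2 is MIDI 43. Adding 22 gives 65; 65 mod 12 = 5, i.e. F.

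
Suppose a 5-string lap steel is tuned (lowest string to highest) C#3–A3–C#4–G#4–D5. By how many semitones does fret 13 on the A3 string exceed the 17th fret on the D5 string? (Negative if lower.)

A3 at fret 13 → A#4 (MIDI 70); D5 at fret 17 → G6 (MIDI 91).
70 − 91 = -21, so the two pitches are 21 semitones apart.

-21 semitones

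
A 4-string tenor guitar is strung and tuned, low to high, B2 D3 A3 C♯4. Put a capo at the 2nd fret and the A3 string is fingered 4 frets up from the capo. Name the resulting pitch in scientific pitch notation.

The capo raises the open A3 by 2 semitones to B3; fretting 4 more gives A3 + 2 + 4 = A3 + 6 semitones = D♯4.
(Also written E♭.)

D♯4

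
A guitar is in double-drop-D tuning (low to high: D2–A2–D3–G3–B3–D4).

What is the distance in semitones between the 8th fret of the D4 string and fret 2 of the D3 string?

18 semitones

D4 at fret 8 → A♯4 (MIDI 70); D3 at fret 2 → E3 (MIDI 52).
70 − 52 = 18, so the two pitches are 18 semitones apart, with A♯4 the higher.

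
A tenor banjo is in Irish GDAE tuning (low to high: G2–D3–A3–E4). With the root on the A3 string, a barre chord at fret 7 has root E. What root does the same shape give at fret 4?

C#

Moving from fret 7 to fret 4 shifts the root by -3 semitones.
E down 3 semitones is C#.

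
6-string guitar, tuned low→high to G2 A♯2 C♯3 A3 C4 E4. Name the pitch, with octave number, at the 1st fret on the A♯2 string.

Each fret is one semitone, so A♯2 + 1 = B2.

B2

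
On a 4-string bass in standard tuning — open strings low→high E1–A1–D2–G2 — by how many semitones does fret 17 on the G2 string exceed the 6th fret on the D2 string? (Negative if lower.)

16 semitones

G2 at fret 17 → C4 (MIDI 60); D2 at fret 6 → G♯2 (MIDI 44).
60 − 44 = 16, so the two pitches are 16 semitones apart.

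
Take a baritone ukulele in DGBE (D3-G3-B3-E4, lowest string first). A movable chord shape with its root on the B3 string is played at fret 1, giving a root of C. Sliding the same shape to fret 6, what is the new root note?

F

Moving from fret 1 to fret 6 shifts the root by 5 semitones.
C up 5 semitones is F.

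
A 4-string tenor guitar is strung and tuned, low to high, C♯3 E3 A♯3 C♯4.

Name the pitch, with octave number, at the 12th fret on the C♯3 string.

The open C♯3 string plus 12 semitones: C#–D–D#–E–…–B–C–C#.
The walk passes from B into C once, so the octave number goes from 3 to 4.
(Equivalently spelled D♭4.)

C♯4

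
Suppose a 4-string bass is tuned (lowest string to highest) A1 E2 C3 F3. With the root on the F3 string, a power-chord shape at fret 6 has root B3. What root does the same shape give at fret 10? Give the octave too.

Moving from fret 6 to fret 10 shifts the root by 4 semitones.
B3 up 4 semitones is Eb4.

Eb4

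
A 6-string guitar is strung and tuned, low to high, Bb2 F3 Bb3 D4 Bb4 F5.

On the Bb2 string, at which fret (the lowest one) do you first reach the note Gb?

8

From Bb2, count semitones up the chromatic scale until reaching Gb: Bb–B–C–Db–D–Eb–E–F–Gb — 8 steps.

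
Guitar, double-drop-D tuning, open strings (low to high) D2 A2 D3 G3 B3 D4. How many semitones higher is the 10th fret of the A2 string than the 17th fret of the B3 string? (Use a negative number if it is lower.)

-21 semitones

A2 at fret 10 → G3 (MIDI 55); B3 at fret 17 → E5 (MIDI 76).
55 − 76 = -21, so the two pitches are 21 semitones apart.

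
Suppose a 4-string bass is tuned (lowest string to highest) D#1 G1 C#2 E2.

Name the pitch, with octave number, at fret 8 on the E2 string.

C3

Each fret is one semitone, so E2 + 8 = C3.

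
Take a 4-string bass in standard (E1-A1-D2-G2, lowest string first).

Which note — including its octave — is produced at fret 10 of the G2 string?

F3

The open G2 string plus 10 semitones: G–G#–A–A#–…–D#–E–F.
The walk passes from B into C once, so the octave number goes from 2 to 3.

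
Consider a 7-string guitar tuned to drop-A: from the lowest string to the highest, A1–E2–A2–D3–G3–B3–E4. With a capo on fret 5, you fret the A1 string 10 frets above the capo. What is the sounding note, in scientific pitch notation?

The capo raises the open A1 by 5 semitones to D2; fretting 10 more gives A1 + 5 + 10 = A1 + 15 semitones = C3.

C3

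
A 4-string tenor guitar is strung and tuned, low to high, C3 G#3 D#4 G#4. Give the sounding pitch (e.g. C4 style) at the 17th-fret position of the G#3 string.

G#3 is MIDI 56. Adding 17 gives 73, which is C#5.

C#5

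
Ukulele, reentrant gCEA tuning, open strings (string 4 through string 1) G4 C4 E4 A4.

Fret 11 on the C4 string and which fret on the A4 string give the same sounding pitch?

2

C4 at fret 11 is C4 + 11 semitones = B4.
The open A4 string is 9 semitones above the open C4, so the same pitch on the A4 string lies at fret 11 − 9 = 2.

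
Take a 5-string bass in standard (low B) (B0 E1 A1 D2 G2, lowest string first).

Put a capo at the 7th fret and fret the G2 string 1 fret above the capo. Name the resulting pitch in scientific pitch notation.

D#3

The capo raises the open G2 by 7 semitones to D3; fretting 1 more gives G2 + 7 + 1 = G2 + 8 semitones = D#3.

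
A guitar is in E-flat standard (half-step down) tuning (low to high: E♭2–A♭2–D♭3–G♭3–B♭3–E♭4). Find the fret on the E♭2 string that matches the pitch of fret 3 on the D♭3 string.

D♭3 at fret 3 is D♭3 + 3 semitones = E3.
The open E♭2 string is 10 semitones below the open D♭3, so the same pitch on the E♭2 string lies at fret 3 + 10 = 13.

13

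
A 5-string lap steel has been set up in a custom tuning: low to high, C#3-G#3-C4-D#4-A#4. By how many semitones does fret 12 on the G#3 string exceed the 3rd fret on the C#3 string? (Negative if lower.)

G#3 at fret 12 → G#4 (MIDI 68); C#3 at fret 3 → E3 (MIDI 52).
68 − 52 = 16, so the two pitches are 16 semitones apart.

16 semitones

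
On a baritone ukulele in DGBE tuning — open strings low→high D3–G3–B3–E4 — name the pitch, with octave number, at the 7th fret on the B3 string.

B3 is MIDI 59. Adding 7 gives 66, which is F#4.
(Equivalently spelled Gb4.)

F#4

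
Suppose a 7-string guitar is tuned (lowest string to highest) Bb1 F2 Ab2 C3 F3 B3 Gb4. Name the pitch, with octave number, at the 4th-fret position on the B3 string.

The open B3 string plus 4 semitones: B–C–Db–D–Eb.
The walk passes from B into C once, so the octave number goes from 3 to 4.
(Equivalently spelled D#4.)

Eb4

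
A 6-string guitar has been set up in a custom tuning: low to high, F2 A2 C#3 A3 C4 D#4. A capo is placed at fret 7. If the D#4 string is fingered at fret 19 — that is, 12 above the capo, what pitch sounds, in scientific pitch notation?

A#5

The capo raises the open D#4 by 7 semitones to A#4; fretting 12 more gives D#4 + 7 + 12 = D#4 + 19 semitones = A#5.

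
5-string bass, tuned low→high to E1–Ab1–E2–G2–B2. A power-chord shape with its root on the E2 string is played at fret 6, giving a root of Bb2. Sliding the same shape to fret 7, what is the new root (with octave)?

Moving from fret 6 to fret 7 shifts the root by 1 semitone.
Bb2 up 1 semitone is B2.

B2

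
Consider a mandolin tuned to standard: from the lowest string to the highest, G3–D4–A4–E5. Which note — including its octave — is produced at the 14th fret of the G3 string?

G3 is MIDI 55. Adding 14 gives 69, which is A4.

A4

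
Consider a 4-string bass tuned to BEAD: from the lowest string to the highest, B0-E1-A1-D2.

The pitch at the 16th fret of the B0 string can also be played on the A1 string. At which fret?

6

Fret 16 on B0 is MIDI 23 + 16 = 39 (D♯2). On the A1 string (open MIDI 33), that pitch is 39 − 33 = fret 6.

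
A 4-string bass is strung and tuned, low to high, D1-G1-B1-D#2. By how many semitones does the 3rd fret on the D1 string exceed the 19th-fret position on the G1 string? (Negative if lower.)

-21 semitones

D1 at fret 3 → F1 (MIDI 29); G1 at fret 19 → D3 (MIDI 50).
29 − 50 = -21, so the two pitches are 21 semitones apart.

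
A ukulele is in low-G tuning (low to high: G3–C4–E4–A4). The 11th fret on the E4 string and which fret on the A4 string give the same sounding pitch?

6

E4 at fret 11 is E4 + 11 semitones = D♯5.
The open A4 string is 5 semitones above the open E4, so the same pitch on the A4 string lies at fret 11 − 5 = 6.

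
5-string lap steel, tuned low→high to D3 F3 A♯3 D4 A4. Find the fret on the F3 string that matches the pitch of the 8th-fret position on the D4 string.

17

Fret 8 on D4 is MIDI 62 + 8 = 70 (A♯4). On the F3 string (open MIDI 53), that pitch is 70 − 53 = fret 17.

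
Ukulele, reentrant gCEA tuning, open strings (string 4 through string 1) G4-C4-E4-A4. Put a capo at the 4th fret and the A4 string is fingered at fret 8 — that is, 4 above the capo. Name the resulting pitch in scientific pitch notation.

The capo raises the open A4 by 4 semitones to C#5; fretting 4 more gives A4 + 4 + 4 = A4 + 8 semitones = F5.

F5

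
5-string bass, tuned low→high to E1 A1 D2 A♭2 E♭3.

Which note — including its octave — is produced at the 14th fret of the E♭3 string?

F4

Each fret is one semitone, so E♭3 + 14 = F4.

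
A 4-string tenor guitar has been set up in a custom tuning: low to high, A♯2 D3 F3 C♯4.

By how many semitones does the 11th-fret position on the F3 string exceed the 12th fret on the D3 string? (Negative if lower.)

F3 at fret 11 → E4 (MIDI 64); D3 at fret 12 → D4 (MIDI 62).
64 − 62 = 2, so the two pitches are 2 semitones apart.

2 semitones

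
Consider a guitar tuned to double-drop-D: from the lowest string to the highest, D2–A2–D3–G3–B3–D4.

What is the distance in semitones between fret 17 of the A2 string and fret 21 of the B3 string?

18 semitones

A2 at fret 17 → D4 (MIDI 62); B3 at fret 21 → G♯5 (MIDI 80).
62 − 80 = -18, so the two pitches are 18 semitones apart, with G♯5 the higher.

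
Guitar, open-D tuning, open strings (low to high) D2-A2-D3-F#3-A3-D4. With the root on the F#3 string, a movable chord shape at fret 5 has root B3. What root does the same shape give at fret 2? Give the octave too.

Moving from fret 5 to fret 2 shifts the root by -3 semitones.
B3 down 3 semitones is G#3.

G#3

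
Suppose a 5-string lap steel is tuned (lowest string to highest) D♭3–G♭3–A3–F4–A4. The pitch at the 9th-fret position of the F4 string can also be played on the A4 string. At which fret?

F4 at fret 9 is F4 + 9 semitones = D5.
The open A4 string is 4 semitones above the open F4, so the same pitch on the A4 string lies at fret 9 − 4 = 5.

5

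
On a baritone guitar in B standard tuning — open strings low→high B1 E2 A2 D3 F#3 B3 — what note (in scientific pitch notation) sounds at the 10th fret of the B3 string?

A4

Each fret is one semitone, so B3 + 10 = A4.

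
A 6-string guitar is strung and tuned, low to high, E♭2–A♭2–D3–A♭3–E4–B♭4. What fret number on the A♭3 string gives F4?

F4 is 9 semitones above the open A♭3 (Ab–A–Bb–B–C–Db–D–Eb–E–F), so it sits at fret 9.

9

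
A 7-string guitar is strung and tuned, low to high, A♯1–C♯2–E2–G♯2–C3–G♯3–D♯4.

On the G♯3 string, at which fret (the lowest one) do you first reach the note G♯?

0

From G♯3, count semitones up the chromatic scale until reaching G♯: G# — 0 steps.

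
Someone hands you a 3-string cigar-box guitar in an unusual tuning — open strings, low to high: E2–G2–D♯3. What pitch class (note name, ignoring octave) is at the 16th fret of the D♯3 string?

Each fret is one semitone, so D♯3 + 16 = G.

G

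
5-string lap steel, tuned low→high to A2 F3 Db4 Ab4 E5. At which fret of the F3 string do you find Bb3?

5

Bb3 is 5 semitones above the open F3 (F–Gb–G–Ab–A–Bb), so it sits at fret 5.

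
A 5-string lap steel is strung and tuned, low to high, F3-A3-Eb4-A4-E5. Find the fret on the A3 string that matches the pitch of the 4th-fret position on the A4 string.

16

A4 at fret 4 is A4 + 4 semitones = Db5.
The open A3 string is 12 semitones below the open A4, so the same pitch on the A3 string lies at fret 4 + 12 = 16.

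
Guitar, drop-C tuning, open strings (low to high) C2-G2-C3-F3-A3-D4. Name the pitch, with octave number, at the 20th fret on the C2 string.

G♯3

C2 is MIDI 36. Adding 20 gives 56, which is G♯3.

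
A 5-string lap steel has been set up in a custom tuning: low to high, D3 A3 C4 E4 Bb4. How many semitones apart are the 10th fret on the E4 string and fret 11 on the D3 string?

13 semitones

E4 at fret 10 → D5 (MIDI 74); D3 at fret 11 → Db4 (MIDI 61).
74 − 61 = 13, so the two pitches are 13 semitones apart, with D5 the higher.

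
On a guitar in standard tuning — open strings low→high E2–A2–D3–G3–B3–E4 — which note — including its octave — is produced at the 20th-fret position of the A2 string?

F4

A2 is MIDI 45. Adding 20 gives 65, which is F4.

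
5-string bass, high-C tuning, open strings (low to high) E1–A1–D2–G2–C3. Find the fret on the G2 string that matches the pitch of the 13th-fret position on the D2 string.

8

D2 at fret 13 is D2 + 13 semitones = D#3.
The open G2 string is 5 semitones above the open D2, so the same pitch on the G2 string lies at fret 13 − 5 = 8.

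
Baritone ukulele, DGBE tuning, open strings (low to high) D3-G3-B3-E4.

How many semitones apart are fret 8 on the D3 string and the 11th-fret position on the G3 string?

D3 at fret 8 → A♯3 (MIDI 58); G3 at fret 11 → F♯4 (MIDI 66).
58 − 66 = -8, so the two pitches are 8 semitones apart, with F♯4 the higher.

8 semitones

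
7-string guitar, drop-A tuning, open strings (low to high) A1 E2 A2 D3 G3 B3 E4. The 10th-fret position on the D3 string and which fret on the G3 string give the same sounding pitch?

Fret 10 on D3 is MIDI 50 + 10 = 60 (C4). On the G3 string (open MIDI 55), that pitch is 60 − 55 = fret 5.

5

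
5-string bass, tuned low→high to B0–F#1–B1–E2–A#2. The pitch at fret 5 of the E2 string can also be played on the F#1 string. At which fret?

Fret 5 on E2 is MIDI 40 + 5 = 45 (A2). On the F#1 string (open MIDI 30), that pitch is 45 − 30 = fret 15.

15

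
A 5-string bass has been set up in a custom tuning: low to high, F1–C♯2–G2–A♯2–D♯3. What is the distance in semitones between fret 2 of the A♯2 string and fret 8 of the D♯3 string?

A♯2 at fret 2 → C3 (MIDI 48); D♯3 at fret 8 → B3 (MIDI 59).
48 − 59 = -11, so the two pitches are 11 semitones apart, with B3 the higher.

11 semitones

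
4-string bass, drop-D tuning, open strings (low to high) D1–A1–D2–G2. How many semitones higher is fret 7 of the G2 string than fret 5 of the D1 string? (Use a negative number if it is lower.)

G2 at fret 7 → D3 (MIDI 50); D1 at fret 5 → G1 (MIDI 31).
50 − 31 = 19, so the two pitches are 19 semitones apart.

19 semitones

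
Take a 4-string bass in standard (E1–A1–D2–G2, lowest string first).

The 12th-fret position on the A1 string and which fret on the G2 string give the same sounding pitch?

Fret 12 on A1 is MIDI 33 + 12 = 45 (A2). On the G2 string (open MIDI 43), that pitch is 45 − 43 = fret 2.

2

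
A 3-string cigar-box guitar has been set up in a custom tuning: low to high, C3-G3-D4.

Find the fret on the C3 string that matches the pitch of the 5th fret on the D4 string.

Fret 5 on D4 is MIDI 62 + 5 = 67 (G4). On the C3 string (open MIDI 48), that pitch is 67 − 48 = fret 19.

19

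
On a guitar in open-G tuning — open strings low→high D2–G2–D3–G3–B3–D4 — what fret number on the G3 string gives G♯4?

G♯4 is 13 semitones above the open G3 (G–G#–A–A#–…–F#–G–G#), so it sits at fret 13.

13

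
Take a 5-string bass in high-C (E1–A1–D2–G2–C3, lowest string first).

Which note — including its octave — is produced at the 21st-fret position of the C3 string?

A4

Each fret is one semitone, so C3 + 21 = A4.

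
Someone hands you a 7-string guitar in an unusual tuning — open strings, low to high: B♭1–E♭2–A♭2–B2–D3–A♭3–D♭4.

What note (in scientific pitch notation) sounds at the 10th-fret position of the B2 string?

A3

Each fret is one semitone, so B2 + 10 = A3.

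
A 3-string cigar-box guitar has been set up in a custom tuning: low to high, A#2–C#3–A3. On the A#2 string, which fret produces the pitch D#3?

D#3 is 5 semitones above the open A#2 (A#–B–C–C#–D–D#), so it sits at fret 5.

5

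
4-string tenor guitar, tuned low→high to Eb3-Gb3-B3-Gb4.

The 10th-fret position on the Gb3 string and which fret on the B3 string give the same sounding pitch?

5

Gb3 at fret 10 is Gb3 + 10 semitones = E4.
The open B3 string is 5 semitones above the open Gb3, so the same pitch on the B3 string lies at fret 10 − 5 = 5.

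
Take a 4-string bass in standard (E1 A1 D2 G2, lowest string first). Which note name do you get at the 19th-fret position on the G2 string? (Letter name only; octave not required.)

D

Each fret is one semitone, so G2 + 19 = D.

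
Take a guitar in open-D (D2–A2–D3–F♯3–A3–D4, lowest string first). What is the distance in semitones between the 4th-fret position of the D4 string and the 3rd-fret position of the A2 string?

18 semitones

D4 at fret 4 → F♯4 (MIDI 66); A2 at fret 3 → C3 (MIDI 48).
66 − 48 = 18, so the two pitches are 18 semitones apart, with F♯4 the higher.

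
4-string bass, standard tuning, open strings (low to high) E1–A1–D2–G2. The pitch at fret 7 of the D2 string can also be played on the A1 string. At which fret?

12

D2 at fret 7 is D2 + 7 semitones = A2.
The open A1 string is 5 semitones below the open D2, so the same pitch on the A1 string lies at fret 7 + 5 = 12.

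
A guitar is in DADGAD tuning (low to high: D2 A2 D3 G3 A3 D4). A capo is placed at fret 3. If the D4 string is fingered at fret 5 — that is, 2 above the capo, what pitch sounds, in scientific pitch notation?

G4

The capo raises the open D4 by 3 semitones to F4; fretting 2 more gives D4 + 3 + 2 = D4 + 5 semitones = G4.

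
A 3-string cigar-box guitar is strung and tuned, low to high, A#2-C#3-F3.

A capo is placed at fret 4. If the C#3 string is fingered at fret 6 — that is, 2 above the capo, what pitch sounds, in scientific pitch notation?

G3

The capo raises the open C#3 by 4 semitones to F3; fretting 2 more gives C#3 + 4 + 2 = C#3 + 6 semitones = G3.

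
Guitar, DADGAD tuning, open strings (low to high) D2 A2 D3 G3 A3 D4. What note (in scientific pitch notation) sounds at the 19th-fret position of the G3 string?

Each fret is one semitone, so G3 + 19 = D5.

D5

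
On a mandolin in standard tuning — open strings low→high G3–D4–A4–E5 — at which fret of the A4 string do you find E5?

E5 is 7 semitones above the open A4 (A–A#–B–C–C#–D–D#–E), so it sits at fret 7.

7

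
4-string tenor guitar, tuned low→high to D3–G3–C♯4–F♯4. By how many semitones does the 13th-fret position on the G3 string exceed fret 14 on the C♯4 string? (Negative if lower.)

-7 semitones

G3 at fret 13 → G♯4 (MIDI 68); C♯4 at fret 14 → D♯5 (MIDI 75).
68 − 75 = -7, so the two pitches are 7 semitones apart.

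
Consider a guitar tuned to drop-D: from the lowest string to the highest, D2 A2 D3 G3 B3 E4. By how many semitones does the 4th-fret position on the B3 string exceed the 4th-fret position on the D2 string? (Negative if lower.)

B3 at fret 4 → D♯4 (MIDI 63); D2 at fret 4 → F♯2 (MIDI 42).
63 − 42 = 21, so the two pitches are 21 semitones apart.

21 semitones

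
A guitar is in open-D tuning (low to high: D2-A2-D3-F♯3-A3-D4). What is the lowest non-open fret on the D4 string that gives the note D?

From D4, count semitones up the chromatic scale until reaching D: D–D#–E–F–…–C–C#–D — 12 steps.

12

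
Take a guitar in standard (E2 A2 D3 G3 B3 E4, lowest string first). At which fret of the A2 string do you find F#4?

21

F#4 is 21 semitones above the open A2 (A–A#–B–C–…–E–F–F#), so it sits at fret 21.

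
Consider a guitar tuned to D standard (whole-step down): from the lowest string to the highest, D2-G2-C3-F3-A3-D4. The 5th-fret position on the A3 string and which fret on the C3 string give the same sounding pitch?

14

A3 at fret 5 is A3 + 5 semitones = D4.
The open C3 string is 9 semitones below the open A3, so the same pitch on the C3 string lies at fret 5 + 9 = 14.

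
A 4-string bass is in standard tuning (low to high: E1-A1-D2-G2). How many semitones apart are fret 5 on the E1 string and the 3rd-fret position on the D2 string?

8 semitones

E1 at fret 5 → A1 (MIDI 33); D2 at fret 3 → F2 (MIDI 41).
33 − 41 = -8, so the two pitches are 8 semitones apart, with F2 the higher.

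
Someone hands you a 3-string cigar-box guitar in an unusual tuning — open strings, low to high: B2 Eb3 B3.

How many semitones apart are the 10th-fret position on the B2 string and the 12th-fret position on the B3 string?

14 semitones

B2 at fret 10 → A3 (MIDI 57); B3 at fret 12 → B4 (MIDI 71).
57 − 71 = -14, so the two pitches are 14 semitones apart, with B4 the higher.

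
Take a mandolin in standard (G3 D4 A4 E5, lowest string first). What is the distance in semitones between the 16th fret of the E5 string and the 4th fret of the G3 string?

33 semitones

E5 at fret 16 → G#6 (MIDI 92); G3 at fret 4 → B3 (MIDI 59).
92 − 59 = 33, so the two pitches are 33 semitones apart, with G#6 the higher.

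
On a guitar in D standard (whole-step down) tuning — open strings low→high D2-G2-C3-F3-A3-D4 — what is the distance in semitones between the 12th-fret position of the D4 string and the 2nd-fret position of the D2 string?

D4 at fret 12 → D5 (MIDI 74); D2 at fret 2 → E2 (MIDI 40).
74 − 40 = 34, so the two pitches are 34 semitones apart, with D5 the higher.

34 semitones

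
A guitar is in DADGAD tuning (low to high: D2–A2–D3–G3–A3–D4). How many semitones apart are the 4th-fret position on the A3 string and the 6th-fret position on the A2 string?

A3 at fret 4 → C#4 (MIDI 61); A2 at fret 6 → D#3 (MIDI 51).
61 − 51 = 10, so the two pitches are 10 semitones apart, with C#4 the higher.

10 semitones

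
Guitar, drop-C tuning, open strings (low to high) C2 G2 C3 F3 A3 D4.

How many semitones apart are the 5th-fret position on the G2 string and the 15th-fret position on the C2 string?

3 semitones

G2 at fret 5 → C3 (MIDI 48); C2 at fret 15 → D♯3 (MIDI 51).
48 − 51 = -3, so the two pitches are 3 semitones apart, with D♯3 the higher.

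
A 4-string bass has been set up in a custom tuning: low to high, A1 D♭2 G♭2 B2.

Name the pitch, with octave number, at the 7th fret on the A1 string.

E2

A1 is MIDI 33. Adding 7 gives 40, which is E2.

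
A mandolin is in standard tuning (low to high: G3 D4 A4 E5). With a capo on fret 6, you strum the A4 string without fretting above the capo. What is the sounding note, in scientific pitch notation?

The capo raises the open A4 by 6 semitones to D#5; fretting 0 more gives A4 + 6 + 0 = A4 + 6 semitones = D#5.
(Also written Eb.)

D#5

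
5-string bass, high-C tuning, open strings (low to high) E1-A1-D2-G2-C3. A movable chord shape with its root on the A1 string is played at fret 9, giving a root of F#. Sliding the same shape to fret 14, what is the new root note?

B

Moving from fret 9 to fret 14 shifts the root by 5 semitones.
F# up 5 semitones is B.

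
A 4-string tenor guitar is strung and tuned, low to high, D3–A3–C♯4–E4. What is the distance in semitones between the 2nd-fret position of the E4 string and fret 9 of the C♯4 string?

4 semitones

E4 at fret 2 → F♯4 (MIDI 66); C♯4 at fret 9 → A♯4 (MIDI 70).
66 − 70 = -4, so the two pitches are 4 semitones apart, with A♯4 the higher.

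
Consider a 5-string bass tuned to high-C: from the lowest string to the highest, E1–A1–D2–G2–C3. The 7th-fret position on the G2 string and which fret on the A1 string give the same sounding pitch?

G2 at fret 7 is G2 + 7 semitones = D3.
The open A1 string is 10 semitones below the open G2, so the same pitch on the A1 string lies at fret 7 + 10 = 17.

17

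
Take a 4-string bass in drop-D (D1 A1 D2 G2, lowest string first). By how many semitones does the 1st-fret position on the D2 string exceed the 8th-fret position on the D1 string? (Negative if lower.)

D2 at fret 1 → D#2 (MIDI 39); D1 at fret 8 → A#1 (MIDI 34).
39 − 34 = 5, so the two pitches are 5 semitones apart.

5 semitones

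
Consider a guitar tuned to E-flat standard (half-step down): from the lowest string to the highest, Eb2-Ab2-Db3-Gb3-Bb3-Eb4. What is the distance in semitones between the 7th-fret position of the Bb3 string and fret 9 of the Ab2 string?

Bb3 at fret 7 → F4 (MIDI 65); Ab2 at fret 9 → F3 (MIDI 53).
65 − 53 = 12, so the two pitches are 12 semitones apart, with F4 the higher.

12 semitones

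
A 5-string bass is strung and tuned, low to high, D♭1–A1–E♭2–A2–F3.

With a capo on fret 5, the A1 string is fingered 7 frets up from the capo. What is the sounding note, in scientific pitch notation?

A2

The capo raises the open A1 by 5 semitones to D2; fretting 7 more gives A1 + 5 + 7 = A1 + 12 semitones = A2.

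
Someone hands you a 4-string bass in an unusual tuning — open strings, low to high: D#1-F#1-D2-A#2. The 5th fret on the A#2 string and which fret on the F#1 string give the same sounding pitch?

Fret 5 on A#2 is MIDI 46 + 5 = 51 (D#3). On the F#1 string (open MIDI 30), that pitch is 51 − 30 = fret 21.

21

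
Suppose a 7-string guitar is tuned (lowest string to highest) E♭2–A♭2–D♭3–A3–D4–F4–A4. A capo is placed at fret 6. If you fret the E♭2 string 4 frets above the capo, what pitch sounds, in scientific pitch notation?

The capo raises the open E♭2 by 6 semitones to A2; fretting 4 more gives E♭2 + 6 + 4 = E♭2 + 10 semitones = D♭3.

D♭3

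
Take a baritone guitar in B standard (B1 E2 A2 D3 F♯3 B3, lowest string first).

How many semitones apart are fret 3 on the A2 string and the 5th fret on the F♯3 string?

A2 at fret 3 → C3 (MIDI 48); F♯3 at fret 5 → B3 (MIDI 59).
48 − 59 = -11, so the two pitches are 11 semitones apart, with B3 the higher.

11 semitones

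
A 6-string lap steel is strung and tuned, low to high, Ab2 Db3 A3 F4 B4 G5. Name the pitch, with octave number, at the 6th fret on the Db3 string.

G3

The open Db3 string plus 6 semitones: Db–D–Eb–E–F–Gb–G.
No B→C boundary is crossed, so the octave stays at 3.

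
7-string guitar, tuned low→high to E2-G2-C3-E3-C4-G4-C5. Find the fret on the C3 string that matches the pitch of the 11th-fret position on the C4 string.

23

C4 at fret 11 is C4 + 11 semitones = B4.
The open C3 string is 12 semitones below the open C4, so the same pitch on the C3 string lies at fret 11 + 12 = 23.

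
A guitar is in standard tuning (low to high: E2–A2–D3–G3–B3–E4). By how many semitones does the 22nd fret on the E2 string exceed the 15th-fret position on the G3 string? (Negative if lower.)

-8 semitones

E2 at fret 22 → D4 (MIDI 62); G3 at fret 15 → A♯4 (MIDI 70).
62 − 70 = -8, so the two pitches are 8 semitones apart.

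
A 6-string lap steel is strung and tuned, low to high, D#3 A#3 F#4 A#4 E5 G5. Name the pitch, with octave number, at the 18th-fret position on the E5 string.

A#6

The open E5 string plus 18 semitones: E–F–F#–G–…–G#–A–A#.
The walk passes from B into C once, so the octave number goes from 5 to 6.
(Equivalently spelled Bb6.)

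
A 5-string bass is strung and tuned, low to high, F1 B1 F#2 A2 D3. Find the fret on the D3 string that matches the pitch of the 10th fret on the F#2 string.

F#2 at fret 10 is F#2 + 10 semitones = E3.
The open D3 string is 8 semitones above the open F#2, so the same pitch on the D3 string lies at fret 10 − 8 = 2.

2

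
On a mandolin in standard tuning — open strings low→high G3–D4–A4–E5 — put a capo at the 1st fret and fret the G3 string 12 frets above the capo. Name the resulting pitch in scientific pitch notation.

G#4

The capo raises the open G3 by 1 semitone to G#3; fretting 12 more gives G3 + 1 + 12 = G3 + 13 semitones = G#4.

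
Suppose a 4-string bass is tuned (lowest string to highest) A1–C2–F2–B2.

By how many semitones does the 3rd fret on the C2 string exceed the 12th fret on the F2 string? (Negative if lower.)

C2 at fret 3 → E♭2 (MIDI 39); F2 at fret 12 → F3 (MIDI 53).
39 − 53 = -14, so the two pitches are 14 semitones apart.

-14 semitones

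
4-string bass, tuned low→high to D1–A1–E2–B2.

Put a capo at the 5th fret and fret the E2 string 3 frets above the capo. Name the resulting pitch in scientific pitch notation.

The capo raises the open E2 by 5 semitones to A2; fretting 3 more gives E2 + 5 + 3 = E2 + 8 semitones = C3.

C3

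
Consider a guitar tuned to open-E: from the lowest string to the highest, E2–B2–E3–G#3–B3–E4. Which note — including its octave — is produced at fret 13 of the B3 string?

C5

The open B3 string plus 13 semitones: B–C–C#–D–…–A#–B–C.
The walk passes from B into C 2 times, so the octave number goes from 3 to 5.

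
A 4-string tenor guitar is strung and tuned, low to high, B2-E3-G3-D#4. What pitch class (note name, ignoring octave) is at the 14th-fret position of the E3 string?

Each fret is one semitone, so E3 + 14 = F#.
(Equivalently spelled Gb.)

F#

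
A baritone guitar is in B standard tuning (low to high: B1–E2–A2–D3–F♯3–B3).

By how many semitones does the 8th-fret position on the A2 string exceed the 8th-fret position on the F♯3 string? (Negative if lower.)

A2 at fret 8 → F3 (MIDI 53); F♯3 at fret 8 → D4 (MIDI 62).
53 − 62 = -9, so the two pitches are 9 semitones apart.

-9 semitones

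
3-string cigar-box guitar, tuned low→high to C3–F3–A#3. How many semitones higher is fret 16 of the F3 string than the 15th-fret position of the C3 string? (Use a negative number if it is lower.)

6 semitones

F3 at fret 16 → A4 (MIDI 69); C3 at fret 15 → D#4 (MIDI 63).
69 − 63 = 6, so the two pitches are 6 semitones apart.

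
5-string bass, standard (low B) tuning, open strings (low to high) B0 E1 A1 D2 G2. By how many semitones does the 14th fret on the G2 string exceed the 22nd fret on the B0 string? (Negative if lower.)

G2 at fret 14 → A3 (MIDI 57); B0 at fret 22 → A2 (MIDI 45).
57 − 45 = 12, so the two pitches are 12 semitones apart.

12 semitones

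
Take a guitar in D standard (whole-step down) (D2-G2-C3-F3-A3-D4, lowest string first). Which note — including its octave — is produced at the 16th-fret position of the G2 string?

B3

The open G2 string plus 16 semitones: G–G#–A–A#–…–A–A#–B.
The walk passes from B into C once, so the octave number goes from 2 to 3.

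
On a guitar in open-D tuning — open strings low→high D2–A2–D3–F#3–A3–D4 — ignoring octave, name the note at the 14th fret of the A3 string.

B

The open A3 string plus 14 semitones: A–A#–B–C–…–A–A#–B.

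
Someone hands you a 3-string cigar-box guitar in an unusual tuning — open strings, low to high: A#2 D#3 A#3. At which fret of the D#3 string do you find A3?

A3 is 6 semitones above the open D#3 (D#–E–F–F#–G–G#–A), so it sits at fret 6.

6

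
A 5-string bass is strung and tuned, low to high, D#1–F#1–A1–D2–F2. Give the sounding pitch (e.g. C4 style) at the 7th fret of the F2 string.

Each fret is one semitone, so F2 + 7 = C3.

C3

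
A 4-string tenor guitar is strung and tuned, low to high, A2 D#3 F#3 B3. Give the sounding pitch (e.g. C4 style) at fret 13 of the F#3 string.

G4

F#3 is MIDI 54. Adding 13 gives 67, which is G4.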